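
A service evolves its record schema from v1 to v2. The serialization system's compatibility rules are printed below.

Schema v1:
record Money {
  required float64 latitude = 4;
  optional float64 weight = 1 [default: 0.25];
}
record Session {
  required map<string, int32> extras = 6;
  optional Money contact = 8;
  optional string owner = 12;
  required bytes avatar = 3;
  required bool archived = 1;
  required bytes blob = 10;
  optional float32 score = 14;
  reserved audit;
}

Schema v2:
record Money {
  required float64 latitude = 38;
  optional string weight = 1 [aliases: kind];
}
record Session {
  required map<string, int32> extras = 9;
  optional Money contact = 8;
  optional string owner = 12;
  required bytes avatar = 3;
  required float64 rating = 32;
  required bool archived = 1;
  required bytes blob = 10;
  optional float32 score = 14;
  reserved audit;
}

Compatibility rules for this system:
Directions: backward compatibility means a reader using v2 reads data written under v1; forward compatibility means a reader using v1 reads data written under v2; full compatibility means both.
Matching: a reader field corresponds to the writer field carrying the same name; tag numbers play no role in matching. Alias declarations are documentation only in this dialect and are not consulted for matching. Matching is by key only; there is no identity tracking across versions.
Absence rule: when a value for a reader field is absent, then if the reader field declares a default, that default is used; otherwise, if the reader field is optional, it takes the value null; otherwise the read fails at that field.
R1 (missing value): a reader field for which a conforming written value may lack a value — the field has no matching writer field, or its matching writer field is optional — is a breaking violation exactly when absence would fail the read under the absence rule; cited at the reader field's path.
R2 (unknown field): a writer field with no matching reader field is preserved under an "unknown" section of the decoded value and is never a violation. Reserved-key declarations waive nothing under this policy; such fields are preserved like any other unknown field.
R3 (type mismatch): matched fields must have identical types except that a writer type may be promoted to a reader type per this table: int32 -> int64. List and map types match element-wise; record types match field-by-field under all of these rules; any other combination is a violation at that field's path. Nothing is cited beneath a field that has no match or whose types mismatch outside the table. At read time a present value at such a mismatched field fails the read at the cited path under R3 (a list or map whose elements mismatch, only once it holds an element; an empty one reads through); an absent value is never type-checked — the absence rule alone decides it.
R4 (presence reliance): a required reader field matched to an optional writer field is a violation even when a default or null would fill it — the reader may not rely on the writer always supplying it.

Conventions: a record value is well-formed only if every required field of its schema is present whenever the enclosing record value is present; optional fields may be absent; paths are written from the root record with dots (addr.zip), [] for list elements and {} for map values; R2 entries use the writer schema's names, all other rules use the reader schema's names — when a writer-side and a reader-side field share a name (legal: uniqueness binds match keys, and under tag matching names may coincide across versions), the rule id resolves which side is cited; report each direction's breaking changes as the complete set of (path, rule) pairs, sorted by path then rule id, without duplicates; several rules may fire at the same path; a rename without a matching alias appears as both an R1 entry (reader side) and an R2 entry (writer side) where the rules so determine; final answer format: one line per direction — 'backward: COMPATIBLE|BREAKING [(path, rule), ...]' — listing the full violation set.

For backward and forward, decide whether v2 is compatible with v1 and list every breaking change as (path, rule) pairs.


the writer's type comes first in each Session pair
checking backward for Session: reader v2 against writer v1:
  extras <- extras (map<string, int32> -> map<string, int32>, writer required)
  contact <- contact (Money -> Money, writer optional)
  owner <- owner (string -> string, writer optional)
  avatar <- avatar (bytes -> bytes, writer required)
  rating: no writer-side match
  archived <- archived (bool -> bool, writer required)
  blob <- blob (bytes -> bytes, writer required)
  score <- score (float32 -> float32, writer optional)
  contact.latitude <- contact.latitude (float64 -> float64, writer required)
  contact.weight <- contact.weight (float64 -> string, writer optional)
  breaking: (contact.weight, R3)
  breaking: (rating, R1)
  => backward: BREAKING (2)
checking forward for Session: reader v1 against writer v2:
  extras <- extras (map<string, int32> -> map<string, int32>, writer required)
  contact <- contact (Money -> Money, writer optional)
  owner <- owner (string -> string, writer optional)
  avatar <- avatar (bytes -> bytes, writer required)
  archived <- archived (bool -> bool, writer required)
  blob <- blob (bytes -> bytes, writer required)
  score <- score (float32 -> float32, writer optional)
  leftover writer field: rating
  contact.latitude <- contact.latitude (float64 -> float64, writer required)
  contact.weight <- contact.weight (string -> float64, writer optional)
  breaking: (contact.weight, R3)
  => forward: BREAKING (1)

backward: BREAKING [(contact.weight, R3), (rating, R1)]; forward: BREAKING [(contact.weight, R3)]


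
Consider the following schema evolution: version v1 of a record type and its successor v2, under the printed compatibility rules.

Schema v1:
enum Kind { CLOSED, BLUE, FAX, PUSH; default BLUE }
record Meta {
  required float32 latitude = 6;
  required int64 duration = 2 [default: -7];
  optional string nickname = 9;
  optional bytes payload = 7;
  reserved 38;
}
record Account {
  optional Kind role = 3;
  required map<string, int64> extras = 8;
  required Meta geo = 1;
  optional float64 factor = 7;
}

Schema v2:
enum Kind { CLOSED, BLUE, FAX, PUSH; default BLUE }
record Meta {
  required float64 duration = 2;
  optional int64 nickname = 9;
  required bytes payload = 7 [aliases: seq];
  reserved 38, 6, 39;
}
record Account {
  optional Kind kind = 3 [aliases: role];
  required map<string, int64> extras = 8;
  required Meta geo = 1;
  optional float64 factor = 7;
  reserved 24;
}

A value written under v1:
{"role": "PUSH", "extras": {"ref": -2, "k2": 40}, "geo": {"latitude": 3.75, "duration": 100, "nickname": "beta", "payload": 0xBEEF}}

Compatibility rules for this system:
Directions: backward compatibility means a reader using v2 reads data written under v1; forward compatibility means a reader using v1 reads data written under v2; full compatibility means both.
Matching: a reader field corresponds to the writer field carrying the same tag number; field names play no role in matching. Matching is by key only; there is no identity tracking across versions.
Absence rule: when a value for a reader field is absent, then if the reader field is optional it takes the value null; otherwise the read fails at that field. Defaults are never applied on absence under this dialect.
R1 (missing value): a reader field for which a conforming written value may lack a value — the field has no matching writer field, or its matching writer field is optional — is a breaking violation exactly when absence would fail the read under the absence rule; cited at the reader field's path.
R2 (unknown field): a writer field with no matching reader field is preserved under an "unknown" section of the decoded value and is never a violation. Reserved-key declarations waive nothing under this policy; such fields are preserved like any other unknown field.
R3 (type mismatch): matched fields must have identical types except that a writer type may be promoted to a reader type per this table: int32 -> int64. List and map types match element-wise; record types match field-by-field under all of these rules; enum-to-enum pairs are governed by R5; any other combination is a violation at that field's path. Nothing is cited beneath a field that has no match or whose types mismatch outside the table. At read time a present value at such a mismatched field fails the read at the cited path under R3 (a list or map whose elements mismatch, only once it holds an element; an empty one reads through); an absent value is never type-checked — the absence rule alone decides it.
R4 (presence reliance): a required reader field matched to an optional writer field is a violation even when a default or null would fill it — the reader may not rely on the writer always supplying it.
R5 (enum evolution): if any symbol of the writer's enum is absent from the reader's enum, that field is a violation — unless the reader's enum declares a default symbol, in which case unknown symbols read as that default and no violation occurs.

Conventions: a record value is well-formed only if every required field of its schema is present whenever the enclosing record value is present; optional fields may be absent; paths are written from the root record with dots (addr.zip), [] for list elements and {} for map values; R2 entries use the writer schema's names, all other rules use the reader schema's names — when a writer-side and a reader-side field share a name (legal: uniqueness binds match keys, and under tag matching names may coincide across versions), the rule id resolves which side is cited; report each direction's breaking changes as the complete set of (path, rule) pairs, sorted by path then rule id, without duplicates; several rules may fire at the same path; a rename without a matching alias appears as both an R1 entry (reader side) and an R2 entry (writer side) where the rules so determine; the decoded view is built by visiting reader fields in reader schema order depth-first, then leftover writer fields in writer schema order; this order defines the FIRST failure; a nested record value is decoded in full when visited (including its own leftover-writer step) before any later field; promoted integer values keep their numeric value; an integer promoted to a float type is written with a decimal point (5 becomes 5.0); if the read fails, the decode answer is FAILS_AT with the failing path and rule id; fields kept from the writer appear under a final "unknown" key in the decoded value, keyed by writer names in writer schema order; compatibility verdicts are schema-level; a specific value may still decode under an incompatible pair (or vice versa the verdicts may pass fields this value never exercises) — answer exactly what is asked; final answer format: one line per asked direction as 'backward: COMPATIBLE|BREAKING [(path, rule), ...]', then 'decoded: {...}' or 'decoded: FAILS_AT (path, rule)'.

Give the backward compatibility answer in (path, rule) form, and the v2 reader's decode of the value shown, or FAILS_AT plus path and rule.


backward: BREAKING [(geo.duration, R3), (geo.nickname, R3), (geo.payload, R1), (geo.payload, R4)]; decoded: FAILS_AT (geo.duration, R3)

each type pair in Account: writer, then reader
backward analysis of Account with v2 as reader and v1 as writer:
  writer optional, Kind -> Kind: reader kind maps from writer role
  writer required, map<string, int64> -> map<string, int64>: reader extras maps from writer extras
  writer required, Meta -> Meta: reader geo maps from writer geo
  writer optional, float64 -> float64: reader factor maps from writer factor
  writer required, int64 -> float64: reader geo.duration maps from writer geo.duration
  writer optional, string -> int64: reader geo.nickname maps from writer geo.nickname
  writer optional, bytes -> bytes: reader geo.payload maps from writer geo.payload
  writer field geo.latitude has no reader counterpart
  breaking: (geo.duration, R3)
  breaking: (geo.nickname, R3)
  breaking: (geo.payload, R1)
  breaking: (geo.payload, R4)
  => 4 violation(s): backward is BREAKING for Account
decode (reader v2):
  kind := "PUSH" (from writer role)
  extras := {"ref": -2, "k2": 40}
  read fails at geo.duration under R3
  => FAILS_AT (geo.duration, R3)
the other Account changes do not affect what is asked:
  renamed field role to kind in record Account (alias role declared on the renamed field) -> no rule fires on it in Account's dialect; the asked verdict holds
  removed field latitude from record Meta (its key 6 joins the reserved list) -> its effect on Account is confined to the forward direction, not asked


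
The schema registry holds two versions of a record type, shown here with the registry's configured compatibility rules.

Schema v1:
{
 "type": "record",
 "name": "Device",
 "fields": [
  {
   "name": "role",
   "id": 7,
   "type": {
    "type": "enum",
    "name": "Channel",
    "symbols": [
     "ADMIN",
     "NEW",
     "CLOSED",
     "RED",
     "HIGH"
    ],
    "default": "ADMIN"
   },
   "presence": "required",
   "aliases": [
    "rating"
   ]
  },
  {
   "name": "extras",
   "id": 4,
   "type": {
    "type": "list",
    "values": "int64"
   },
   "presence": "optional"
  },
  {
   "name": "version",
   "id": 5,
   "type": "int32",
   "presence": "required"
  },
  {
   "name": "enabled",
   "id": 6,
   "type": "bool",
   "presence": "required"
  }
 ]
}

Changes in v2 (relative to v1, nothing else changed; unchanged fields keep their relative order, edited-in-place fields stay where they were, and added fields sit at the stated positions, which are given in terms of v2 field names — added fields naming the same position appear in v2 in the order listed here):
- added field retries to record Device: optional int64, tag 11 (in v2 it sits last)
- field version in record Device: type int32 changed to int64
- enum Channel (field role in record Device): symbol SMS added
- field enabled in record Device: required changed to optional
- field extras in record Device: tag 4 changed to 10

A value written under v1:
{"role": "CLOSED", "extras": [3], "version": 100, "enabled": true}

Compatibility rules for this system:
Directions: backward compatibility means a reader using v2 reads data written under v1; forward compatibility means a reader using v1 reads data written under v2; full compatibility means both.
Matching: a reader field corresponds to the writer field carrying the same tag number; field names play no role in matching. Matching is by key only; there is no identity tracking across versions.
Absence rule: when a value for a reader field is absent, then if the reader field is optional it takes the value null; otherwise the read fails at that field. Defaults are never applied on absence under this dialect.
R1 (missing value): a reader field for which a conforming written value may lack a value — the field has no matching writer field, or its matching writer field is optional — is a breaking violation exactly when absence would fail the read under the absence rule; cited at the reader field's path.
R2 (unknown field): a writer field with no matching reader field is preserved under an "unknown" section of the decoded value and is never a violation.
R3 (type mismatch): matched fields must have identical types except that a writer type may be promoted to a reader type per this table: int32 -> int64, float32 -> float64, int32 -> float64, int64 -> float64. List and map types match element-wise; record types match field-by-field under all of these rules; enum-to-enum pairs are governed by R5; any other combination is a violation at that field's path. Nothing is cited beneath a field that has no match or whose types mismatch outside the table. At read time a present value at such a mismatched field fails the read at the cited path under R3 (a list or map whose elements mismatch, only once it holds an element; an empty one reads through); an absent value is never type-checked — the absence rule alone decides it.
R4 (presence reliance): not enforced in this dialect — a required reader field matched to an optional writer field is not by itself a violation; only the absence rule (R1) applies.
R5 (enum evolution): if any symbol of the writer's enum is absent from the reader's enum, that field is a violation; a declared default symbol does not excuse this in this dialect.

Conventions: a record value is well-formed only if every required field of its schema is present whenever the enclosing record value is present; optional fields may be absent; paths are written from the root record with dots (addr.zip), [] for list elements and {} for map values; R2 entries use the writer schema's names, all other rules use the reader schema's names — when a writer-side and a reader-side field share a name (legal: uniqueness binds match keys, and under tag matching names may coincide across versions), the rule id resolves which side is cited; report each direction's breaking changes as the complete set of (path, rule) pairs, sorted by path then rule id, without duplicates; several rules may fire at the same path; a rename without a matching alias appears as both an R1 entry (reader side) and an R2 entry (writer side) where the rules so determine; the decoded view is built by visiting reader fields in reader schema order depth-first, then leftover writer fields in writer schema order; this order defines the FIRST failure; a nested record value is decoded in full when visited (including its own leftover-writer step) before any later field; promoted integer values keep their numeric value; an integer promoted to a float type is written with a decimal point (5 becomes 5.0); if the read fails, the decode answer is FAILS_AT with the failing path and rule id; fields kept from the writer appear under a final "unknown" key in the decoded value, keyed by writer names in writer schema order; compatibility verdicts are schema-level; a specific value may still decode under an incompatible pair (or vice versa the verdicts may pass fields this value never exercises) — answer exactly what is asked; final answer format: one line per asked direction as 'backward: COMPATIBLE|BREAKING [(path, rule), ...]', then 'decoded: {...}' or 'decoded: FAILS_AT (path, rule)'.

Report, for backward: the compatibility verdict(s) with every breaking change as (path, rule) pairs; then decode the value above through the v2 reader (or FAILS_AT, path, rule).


arrows below run writer -> reader for Device
backward analysis of Device with v2 as reader and v1 as writer:
  role <- role (Channel -> Channel, writer required)
  no writer field matches reader extras
  version <- version (int32 -> int64, writer required)
  enabled <- enabled (bool -> bool, writer required)
  no writer field matches reader retries
  writer field extras has no reader counterpart
  => no violations; backward on Device: COMPATIBLE
migrating the Device value to v2:
  role := "CLOSED"
  extras := null (not supplied -> null)
  version := 100 (int32 -> int64)
  enabled := true
  retries := null (not supplied -> null)
  writer extras: kept under "unknown"
  => decoded: {"role": "CLOSED", "extras": null, "version": 100, "enabled": true, "retries": null, "unknown": {"extras": [3]}}
ruling out the remaining Device differences:
  field version in record Device: type int32 changed to int64 -> fires only in the forward direction of Device, which is not asked here
  enum Channel (field role in record Device): symbol SMS added -> fires only in the forward direction of Device, which is not asked here
  field enabled in record Device: required changed to optional -> fires only in the forward direction of Device, which is not asked here

backward: COMPATIBLE []; decoded: {"role": "CLOSED", "extras": null, "version": 100, "enabled": true, "retries": null, "unknown": {"extras": [3]}}


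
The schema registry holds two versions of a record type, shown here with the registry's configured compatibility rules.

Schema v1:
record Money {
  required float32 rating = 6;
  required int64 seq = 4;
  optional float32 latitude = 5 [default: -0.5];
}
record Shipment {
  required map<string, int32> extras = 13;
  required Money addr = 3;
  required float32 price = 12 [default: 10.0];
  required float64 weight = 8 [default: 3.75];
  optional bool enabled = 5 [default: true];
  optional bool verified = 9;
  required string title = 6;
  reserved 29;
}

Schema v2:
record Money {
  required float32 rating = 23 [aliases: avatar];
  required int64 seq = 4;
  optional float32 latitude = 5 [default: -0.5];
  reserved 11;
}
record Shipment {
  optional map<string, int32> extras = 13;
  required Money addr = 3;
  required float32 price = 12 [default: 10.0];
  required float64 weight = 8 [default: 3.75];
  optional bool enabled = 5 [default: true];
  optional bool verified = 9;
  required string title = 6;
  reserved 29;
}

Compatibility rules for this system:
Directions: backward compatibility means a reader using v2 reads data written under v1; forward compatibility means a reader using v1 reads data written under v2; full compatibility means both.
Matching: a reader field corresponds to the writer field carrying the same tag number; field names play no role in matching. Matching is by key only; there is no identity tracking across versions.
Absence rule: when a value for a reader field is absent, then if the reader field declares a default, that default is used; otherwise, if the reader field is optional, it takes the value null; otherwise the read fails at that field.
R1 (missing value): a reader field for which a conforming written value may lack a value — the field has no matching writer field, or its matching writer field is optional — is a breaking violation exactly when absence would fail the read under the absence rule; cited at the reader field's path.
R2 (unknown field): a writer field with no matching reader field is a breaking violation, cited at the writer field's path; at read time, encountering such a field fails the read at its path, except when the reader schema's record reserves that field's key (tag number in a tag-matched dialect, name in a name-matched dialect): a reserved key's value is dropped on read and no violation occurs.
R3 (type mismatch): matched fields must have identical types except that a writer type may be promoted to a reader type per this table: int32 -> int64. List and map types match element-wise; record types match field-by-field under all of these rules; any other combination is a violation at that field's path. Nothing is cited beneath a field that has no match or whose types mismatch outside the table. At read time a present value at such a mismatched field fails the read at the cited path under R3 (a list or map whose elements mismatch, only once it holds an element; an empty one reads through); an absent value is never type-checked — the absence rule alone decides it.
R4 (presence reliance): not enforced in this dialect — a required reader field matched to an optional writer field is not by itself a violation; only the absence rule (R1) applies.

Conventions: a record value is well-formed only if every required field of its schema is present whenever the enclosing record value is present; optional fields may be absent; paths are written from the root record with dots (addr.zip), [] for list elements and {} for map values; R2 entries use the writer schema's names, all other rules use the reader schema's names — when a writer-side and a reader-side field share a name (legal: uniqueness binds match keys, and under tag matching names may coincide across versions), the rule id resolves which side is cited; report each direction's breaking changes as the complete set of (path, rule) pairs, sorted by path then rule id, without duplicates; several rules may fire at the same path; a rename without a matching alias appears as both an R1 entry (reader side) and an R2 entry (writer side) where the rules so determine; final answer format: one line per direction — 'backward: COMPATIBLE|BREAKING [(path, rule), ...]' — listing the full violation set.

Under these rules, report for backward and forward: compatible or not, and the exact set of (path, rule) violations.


each type pair in Shipment: writer, then reader
backward on Shipment — v2 reading data written by v1:
  extras: paired with writer extras (map<string, int32> -> map<string, int32>; writer required)
  addr: paired with writer addr (Money -> Money; writer required)
  price: paired with writer price (float32 -> float32; writer required)
  weight: paired with writer weight (float64 -> float64; writer required)
  enabled: paired with writer enabled (bool -> bool; writer optional)
  verified: paired with writer verified (bool -> bool; writer optional)
  title: paired with writer title (string -> string; writer required)
  addr.rating has no writer counterpart
  addr.seq: paired with writer addr.seq (int64 -> int64; writer required)
  addr.latitude: paired with writer addr.latitude (float32 -> float32; writer optional)
  addr.rating (writer side), unknown to reader
  R1 fires at addr.rating
  R2 fires at addr.rating
  => 2 violation(s): backward is BREAKING for Shipment
forward on Shipment — v1 reading data written by v2:
  extras: paired with writer extras (map<string, int32> -> map<string, int32>; writer optional)
  addr: paired with writer addr (Money -> Money; writer required)
  price: paired with writer price (float32 -> float32; writer required)
  weight: paired with writer weight (float64 -> float64; writer required)
  enabled: paired with writer enabled (bool -> bool; writer optional)
  verified: paired with writer verified (bool -> bool; writer optional)
  title: paired with writer title (string -> string; writer required)
  addr.rating has no writer counterpart
  addr.seq: paired with writer addr.seq (int64 -> int64; writer required)
  addr.latitude: paired with writer addr.latitude (float32 -> float32; writer optional)
  addr.rating (writer side), unknown to reader
  R1 fires at addr.rating
  R2 fires at addr.rating
  R1 fires at extras
  => 3 violation(s): forward is BREAKING for Shipment

backward: BREAKING [(addr.rating, R1), (addr.rating, R2)]; forward: BREAKING [(addr.rating, R1), (addr.rating, R2), (extras, R1)]


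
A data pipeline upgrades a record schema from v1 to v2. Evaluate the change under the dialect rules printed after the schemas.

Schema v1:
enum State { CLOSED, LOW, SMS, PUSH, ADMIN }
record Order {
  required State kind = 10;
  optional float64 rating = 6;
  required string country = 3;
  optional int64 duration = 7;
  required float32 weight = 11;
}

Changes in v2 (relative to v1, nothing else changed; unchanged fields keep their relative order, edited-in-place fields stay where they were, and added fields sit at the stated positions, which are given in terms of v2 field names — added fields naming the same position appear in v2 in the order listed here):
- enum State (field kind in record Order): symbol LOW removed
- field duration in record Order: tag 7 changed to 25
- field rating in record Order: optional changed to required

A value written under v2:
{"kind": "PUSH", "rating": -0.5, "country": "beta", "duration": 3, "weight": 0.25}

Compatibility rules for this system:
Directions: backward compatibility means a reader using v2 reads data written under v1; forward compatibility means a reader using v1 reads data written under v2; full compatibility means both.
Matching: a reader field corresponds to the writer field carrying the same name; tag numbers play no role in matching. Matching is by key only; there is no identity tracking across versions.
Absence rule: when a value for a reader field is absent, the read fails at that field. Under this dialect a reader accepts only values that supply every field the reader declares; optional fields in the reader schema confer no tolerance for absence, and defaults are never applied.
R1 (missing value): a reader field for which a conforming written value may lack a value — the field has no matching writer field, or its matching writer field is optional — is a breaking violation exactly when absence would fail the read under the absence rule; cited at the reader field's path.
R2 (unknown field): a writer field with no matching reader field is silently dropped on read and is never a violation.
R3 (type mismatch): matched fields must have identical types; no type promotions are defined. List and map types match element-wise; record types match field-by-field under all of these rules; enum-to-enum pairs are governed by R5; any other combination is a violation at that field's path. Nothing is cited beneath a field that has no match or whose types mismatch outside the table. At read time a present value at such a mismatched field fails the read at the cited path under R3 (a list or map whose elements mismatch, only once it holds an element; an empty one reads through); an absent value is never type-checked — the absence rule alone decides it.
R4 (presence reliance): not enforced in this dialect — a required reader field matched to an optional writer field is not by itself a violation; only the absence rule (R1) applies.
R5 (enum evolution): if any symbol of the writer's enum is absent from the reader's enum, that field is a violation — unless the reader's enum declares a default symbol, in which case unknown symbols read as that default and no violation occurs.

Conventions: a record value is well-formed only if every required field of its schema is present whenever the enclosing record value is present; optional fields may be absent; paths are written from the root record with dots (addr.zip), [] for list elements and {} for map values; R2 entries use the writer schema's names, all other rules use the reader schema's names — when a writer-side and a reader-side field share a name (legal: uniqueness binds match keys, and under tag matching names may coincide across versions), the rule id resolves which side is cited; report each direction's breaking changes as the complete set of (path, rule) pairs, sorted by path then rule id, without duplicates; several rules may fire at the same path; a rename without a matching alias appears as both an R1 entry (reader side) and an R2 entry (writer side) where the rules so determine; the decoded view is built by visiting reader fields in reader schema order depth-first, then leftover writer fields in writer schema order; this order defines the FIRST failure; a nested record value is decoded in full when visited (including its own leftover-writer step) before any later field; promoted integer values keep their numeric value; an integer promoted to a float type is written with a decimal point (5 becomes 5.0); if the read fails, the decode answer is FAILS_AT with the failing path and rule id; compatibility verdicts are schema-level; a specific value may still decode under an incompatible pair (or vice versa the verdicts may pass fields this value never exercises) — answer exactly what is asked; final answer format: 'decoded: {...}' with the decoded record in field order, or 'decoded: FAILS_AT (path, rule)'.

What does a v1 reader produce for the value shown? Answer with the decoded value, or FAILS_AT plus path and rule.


decoded: {"kind": "PUSH", "rating": -0.5, "country": "beta", "duration": 3, "weight": 0.25}

the writer's type comes first in each Order pair
migrating the Order value to v1:
  kind := "PUSH"
  rating := -0.5
  country := "beta"
  duration := 3
  weight := 0.25
  => decoded: {"kind": "PUSH", "rating": -0.5, "country": "beta", "duration": 3, "weight": 0.25}
remaining Order differences; none change what is asked:
  enum State (field kind in record Order): symbol LOW removed -> changes Order's schema-level verdicts only — the decode of this value is the same
  field duration in record Order: tag 7 changed to 25 -> triggers nothing under the printed rules; the Order answer is the same either way
  field rating in record Order: optional changed to required -> changes Order's schema-level verdicts only — the decode of this value is the same


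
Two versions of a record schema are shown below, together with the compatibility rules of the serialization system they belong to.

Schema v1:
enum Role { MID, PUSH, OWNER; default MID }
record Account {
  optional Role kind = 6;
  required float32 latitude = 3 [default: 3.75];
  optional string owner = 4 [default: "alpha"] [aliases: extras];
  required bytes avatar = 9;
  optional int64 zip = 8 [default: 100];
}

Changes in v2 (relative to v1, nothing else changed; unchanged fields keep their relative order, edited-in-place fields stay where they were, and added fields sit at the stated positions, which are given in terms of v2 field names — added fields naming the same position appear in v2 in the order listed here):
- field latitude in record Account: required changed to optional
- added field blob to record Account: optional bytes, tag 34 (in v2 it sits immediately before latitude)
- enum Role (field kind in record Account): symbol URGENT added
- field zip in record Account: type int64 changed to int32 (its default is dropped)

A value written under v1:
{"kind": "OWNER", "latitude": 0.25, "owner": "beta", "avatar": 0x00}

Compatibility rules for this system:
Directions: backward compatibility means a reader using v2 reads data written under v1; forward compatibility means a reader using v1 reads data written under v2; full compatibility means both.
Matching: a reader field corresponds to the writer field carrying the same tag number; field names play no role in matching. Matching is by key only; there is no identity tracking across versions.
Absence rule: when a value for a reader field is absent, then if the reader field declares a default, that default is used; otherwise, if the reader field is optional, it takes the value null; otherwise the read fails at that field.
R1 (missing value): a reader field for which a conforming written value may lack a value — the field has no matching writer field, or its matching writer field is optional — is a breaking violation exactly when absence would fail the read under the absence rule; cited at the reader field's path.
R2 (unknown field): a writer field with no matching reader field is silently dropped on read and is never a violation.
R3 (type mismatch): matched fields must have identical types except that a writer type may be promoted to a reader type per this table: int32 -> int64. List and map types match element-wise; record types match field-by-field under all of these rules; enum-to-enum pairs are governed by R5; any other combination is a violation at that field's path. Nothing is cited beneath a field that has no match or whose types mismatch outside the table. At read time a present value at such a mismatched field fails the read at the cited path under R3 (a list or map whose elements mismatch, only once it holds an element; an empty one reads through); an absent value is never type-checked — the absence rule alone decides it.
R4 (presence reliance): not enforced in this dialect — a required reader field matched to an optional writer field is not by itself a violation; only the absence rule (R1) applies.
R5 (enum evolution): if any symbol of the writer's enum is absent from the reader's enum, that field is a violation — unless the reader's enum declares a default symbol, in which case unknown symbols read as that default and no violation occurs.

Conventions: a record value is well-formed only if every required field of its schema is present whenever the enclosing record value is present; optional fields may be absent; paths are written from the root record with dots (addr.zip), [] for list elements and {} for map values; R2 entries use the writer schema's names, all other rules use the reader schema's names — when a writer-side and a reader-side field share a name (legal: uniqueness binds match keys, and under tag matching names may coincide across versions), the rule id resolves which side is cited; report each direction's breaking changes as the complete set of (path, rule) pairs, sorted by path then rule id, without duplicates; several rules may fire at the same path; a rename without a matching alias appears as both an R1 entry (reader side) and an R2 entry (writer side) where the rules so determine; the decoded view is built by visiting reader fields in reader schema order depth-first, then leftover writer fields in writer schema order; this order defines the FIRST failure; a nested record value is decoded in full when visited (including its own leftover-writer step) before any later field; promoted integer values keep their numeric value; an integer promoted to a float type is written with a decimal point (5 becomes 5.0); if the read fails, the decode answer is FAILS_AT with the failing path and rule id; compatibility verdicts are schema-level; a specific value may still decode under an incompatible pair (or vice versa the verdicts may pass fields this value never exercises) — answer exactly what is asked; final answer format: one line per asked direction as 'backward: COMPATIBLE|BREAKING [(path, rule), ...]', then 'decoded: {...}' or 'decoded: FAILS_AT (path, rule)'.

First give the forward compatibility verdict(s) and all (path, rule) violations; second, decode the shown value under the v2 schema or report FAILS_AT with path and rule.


forward: COMPATIBLE []; decoded: {"kind": "OWNER", "blob": null, "latitude": 0.25, "owner": "beta", "avatar": 0x00, "zip": null}

each type pair in Account: writer, then reader
forward on Account — v1 reading data written by v2:
  kind <- kind (Role -> Role, writer optional)
  latitude <- latitude (float32 -> float32, writer optional)
  owner <- owner (string -> string, writer optional)
  avatar <- avatar (bytes -> bytes, writer required)
  zip <- zip (int32 -> int64, writer optional)
  writer blob: unknown to reader
  => no violations; forward on Account: COMPATIBLE
decode (reader v2):
  kind := "OWNER"
  blob := null (absent, optional -> null)
  latitude := 0.25
  owner := "beta"
  avatar := 0x00
  zip := null (absent, optional -> null)
  => decoded: {"kind": "OWNER", "blob": null, "latitude": 0.25, "owner": "beta", "avatar": 0x00, "zip": null}
remaining Account differences; none change what is asked:
  field latitude in record Account: required changed to optional -> triggers nothing under Account's printed rules — same verdict
  enum Role (field kind in record Account): symbol URGENT added -> triggers nothing under Account's printed rules — same verdict


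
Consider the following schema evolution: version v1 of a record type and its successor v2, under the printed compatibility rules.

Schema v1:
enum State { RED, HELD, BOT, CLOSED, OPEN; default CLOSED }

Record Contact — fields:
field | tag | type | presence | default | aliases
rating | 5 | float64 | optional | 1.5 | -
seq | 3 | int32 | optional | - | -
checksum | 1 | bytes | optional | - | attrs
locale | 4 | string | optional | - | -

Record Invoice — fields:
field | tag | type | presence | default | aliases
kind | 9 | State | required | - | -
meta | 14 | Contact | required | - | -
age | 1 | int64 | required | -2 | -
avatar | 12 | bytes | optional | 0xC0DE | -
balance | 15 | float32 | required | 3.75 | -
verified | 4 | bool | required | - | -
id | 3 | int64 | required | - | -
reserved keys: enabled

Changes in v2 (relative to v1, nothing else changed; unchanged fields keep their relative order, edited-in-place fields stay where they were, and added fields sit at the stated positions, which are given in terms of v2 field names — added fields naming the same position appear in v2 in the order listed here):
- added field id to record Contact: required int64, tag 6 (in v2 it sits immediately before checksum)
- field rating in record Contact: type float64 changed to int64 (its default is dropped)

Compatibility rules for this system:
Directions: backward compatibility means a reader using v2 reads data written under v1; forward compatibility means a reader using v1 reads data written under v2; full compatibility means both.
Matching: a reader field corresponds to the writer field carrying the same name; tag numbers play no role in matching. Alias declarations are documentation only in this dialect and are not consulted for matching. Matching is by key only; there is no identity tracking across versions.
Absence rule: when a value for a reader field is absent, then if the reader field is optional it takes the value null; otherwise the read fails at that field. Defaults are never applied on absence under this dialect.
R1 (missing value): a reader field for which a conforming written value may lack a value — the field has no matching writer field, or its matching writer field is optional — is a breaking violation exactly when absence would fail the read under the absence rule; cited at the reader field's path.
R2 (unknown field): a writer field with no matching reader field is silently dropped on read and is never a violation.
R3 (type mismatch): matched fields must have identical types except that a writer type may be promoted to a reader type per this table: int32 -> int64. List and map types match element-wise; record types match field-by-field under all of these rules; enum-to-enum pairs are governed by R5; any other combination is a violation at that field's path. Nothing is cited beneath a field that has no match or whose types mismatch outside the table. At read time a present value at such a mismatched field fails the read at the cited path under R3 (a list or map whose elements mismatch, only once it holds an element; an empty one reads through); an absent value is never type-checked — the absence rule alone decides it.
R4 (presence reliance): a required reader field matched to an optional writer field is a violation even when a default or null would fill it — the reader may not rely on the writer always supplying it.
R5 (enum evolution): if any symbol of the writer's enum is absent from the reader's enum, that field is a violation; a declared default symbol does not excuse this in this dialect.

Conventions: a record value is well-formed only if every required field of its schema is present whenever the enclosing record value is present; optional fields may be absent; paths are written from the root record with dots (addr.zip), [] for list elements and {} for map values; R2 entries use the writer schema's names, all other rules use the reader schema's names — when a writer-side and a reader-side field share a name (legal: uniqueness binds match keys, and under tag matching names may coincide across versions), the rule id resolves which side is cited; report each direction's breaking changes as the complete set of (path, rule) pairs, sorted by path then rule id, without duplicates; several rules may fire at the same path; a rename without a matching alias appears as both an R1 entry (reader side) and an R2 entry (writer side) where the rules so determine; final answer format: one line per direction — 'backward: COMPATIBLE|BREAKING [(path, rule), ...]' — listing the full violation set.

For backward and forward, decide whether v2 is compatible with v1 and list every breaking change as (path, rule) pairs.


the writer's type comes first in each Invoice pair
backward for Invoice (reader v2, writer v1):
  writer required, State -> State: reader kind maps from writer kind
  writer required, Contact -> Contact: reader meta maps from writer meta
  writer required, int64 -> int64: reader age maps from writer age
  writer optional, bytes -> bytes: reader avatar maps from writer avatar
  writer required, float32 -> float32: reader balance maps from writer balance
  writer required, bool -> bool: reader verified maps from writer verified
  writer required, int64 -> int64: reader id maps from writer id
  writer optional, float64 -> int64: reader meta.rating maps from writer meta.rating
  writer optional, int32 -> int32: reader meta.seq maps from writer meta.seq
  meta.id: no writer-side match
  writer optional, bytes -> bytes: reader meta.checksum maps from writer meta.checksum
  writer optional, string -> string: reader meta.locale maps from writer meta.locale
  R1 fires at meta.id
  R3 fires at meta.rating
  => backward verdict for Invoice: BREAKING, 2 violation(s)
forward for Invoice (reader v1, writer v2):
  writer required, State -> State: reader kind maps from writer kind
  writer required, Contact -> Contact: reader meta maps from writer meta
  writer required, int64 -> int64: reader age maps from writer age
  writer optional, bytes -> bytes: reader avatar maps from writer avatar
  writer required, float32 -> float32: reader balance maps from writer balance
  writer required, bool -> bool: reader verified maps from writer verified
  writer required, int64 -> int64: reader id maps from writer id
  writer optional, int64 -> float64: reader meta.rating maps from writer meta.rating
  writer optional, int32 -> int32: reader meta.seq maps from writer meta.seq
  writer optional, bytes -> bytes: reader meta.checksum maps from writer meta.checksum
  writer optional, string -> string: reader meta.locale maps from writer meta.locale
  writer meta.id: unknown to reader
  R3 fires at meta.rating
  => forward verdict for Invoice: BREAKING, 1 violation(s)

backward: BREAKING [(meta.id, R1), (meta.rating, R3)]; forward: BREAKING [(meta.rating, R3)]
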